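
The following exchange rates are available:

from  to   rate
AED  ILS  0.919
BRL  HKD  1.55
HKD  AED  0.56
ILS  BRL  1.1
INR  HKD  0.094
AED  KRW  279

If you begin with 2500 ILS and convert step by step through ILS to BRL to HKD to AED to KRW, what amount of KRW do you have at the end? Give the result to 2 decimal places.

2500 ILS × 1.1 = 2750 BRL
2750 BRL × 1.55 = 4262.5 HKD
4262.5 HKD × 0.56 = 2387 AED
2387 AED × 279 = 665973 KRW

665973.00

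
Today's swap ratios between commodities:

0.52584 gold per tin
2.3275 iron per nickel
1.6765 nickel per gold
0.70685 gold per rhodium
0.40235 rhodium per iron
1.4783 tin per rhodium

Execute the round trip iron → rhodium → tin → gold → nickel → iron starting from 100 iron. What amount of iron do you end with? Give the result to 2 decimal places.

122.04

100 iron × 0.40235 = 40.235 rhodium
40.235 rhodium × 1.4783 = 59.4794005 tin
59.4794005 tin × 0.52584 = 31.27664795892 gold
31.27664795892 gold × 1.6765 = 52.43530030312938 nickel
52.43530030312938 nickel × 2.3275 = 122.04316145553363195 iron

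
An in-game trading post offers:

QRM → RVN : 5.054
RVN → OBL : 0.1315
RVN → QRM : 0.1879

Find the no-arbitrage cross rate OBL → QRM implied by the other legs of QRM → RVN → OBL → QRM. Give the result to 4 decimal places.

1.5047

Known legs of the cycle: 5.054 × 0.1315 = 0.664601
For no arbitrage the full-cycle product must be 1, so the missing rate is 1 / 0.664601 ≈ 1.504662.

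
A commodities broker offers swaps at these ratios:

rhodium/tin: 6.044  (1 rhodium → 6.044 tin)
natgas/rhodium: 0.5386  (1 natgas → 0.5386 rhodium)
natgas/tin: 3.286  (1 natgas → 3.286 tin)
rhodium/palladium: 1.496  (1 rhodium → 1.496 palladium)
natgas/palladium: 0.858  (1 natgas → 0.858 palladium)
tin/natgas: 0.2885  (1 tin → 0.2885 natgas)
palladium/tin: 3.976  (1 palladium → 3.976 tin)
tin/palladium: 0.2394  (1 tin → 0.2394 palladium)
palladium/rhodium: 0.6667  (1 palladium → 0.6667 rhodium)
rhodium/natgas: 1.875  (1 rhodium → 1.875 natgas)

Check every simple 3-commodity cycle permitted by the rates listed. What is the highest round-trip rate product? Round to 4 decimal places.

1.0726

palladium→rhodium→natgas→palladium: 0.6667 × 1.875 × 0.858 = 1.07255
palladium→tin→natgas→palladium: 3.976 × 0.2885 × 0.858 = 0.98419
palladium→rhodium→tin→palladium: 0.6667 × 6.044 × 0.2394 = 0.96467
rhodium→tin→natgas→rhodium: 6.044 × 0.2885 × 0.5386 = 0.93915
Maximum is palladium→rhodium→natgas→palladium at 1.0726; arbitrage exists.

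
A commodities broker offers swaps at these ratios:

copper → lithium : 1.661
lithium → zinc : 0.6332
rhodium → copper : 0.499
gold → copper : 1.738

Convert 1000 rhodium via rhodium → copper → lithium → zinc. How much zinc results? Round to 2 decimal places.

524.82

1000 rhodium × 0.499 = 499 copper
499 copper × 1.661 = 828.839 lithium
828.839 lithium × 0.6332 = 524.8208548 zinc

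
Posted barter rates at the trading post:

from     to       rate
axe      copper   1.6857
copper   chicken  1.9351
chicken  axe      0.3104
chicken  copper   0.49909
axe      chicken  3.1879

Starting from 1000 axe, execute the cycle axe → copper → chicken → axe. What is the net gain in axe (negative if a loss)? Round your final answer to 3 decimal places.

1000 axe × 1.6857 = 1685.7 copper
1685.7 copper × 1.9351 = 3261.99807 chicken
3261.99807 chicken × 0.3104 = 1012.524200928 axe
Net change: 1012.524200928 − 1000 = 12.524200928 axe

12.524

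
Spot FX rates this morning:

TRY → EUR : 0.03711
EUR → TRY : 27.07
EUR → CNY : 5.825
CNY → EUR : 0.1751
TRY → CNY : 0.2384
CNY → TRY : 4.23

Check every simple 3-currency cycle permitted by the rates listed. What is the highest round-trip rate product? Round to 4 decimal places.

TRY→CNY→EUR→TRY: 0.2384 × 0.1751 × 27.07 = 1.13001
TRY→EUR→CNY→TRY: 0.03711 × 5.825 × 4.23 = 0.91438
Maximum is TRY→CNY→EUR→TRY at 1.1300; arbitrage exists.

1.1300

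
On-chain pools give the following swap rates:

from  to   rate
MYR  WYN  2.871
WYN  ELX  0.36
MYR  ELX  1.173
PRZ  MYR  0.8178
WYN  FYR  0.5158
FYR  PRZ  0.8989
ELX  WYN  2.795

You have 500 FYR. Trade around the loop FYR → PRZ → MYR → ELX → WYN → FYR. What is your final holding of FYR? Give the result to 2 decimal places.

500 FYR × 0.8989 = 449.45 PRZ
449.45 PRZ × 0.8178 = 367.56021 MYR
367.56021 MYR × 1.173 = 431.14812633 ELX
431.14812633 ELX × 2.795 = 1205.05901309235 WYN
1205.05901309235 WYN × 0.5158 = 621.56943895303413 FYR

621.57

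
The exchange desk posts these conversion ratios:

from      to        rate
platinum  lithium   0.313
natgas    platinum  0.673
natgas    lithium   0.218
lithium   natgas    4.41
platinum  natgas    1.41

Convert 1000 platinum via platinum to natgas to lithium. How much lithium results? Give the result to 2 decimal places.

1000 platinum × 1.41 = 1410 natgas
1410 natgas × 0.218 = 307.38 lithium

307.38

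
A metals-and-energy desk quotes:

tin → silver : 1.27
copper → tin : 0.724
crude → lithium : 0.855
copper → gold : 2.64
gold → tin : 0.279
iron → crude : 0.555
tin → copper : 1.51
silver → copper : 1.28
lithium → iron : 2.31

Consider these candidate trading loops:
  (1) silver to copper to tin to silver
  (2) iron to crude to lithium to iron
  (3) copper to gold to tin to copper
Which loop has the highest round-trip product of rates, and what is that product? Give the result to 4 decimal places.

1.1769

(1) 1.28 × 0.724 × 1.27 = 1.17693
(2) 0.555 × 0.855 × 2.31 = 1.09615
(3) 2.64 × 0.279 × 1.51 = 1.11221
Highest is cycle (1) at 1.1769 (>1, arbitrage).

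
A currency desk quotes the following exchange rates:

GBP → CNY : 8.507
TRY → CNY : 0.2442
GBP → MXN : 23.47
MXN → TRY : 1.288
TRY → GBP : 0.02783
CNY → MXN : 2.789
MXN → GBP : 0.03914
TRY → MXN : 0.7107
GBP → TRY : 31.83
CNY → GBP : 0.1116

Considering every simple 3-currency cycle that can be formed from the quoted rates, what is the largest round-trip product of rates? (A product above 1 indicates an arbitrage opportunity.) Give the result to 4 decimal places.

0.9286

MXN→GBP→CNY→MXN: 0.03914 × 8.507 × 2.789 = 0.92864
MXN→GBP→TRY→MXN: 0.03914 × 31.83 × 0.7107 = 0.88541
MXN→TRY→CNY→MXN: 1.288 × 0.2442 × 2.789 = 0.87722
GBP→TRY→CNY→GBP: 31.83 × 0.2442 × 0.1116 = 0.86745
MXN→TRY→GBP→MXN: 1.288 × 0.02783 × 23.47 = 0.84128
Maximum is MXN→GBP→CNY→MXN at 0.9286; no arbitrage — every cycle loses value.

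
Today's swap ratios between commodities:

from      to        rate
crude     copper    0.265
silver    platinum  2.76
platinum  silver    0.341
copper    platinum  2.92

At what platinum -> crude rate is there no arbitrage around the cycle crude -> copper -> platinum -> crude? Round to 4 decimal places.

Known legs of the cycle: 0.265 × 2.92 = 0.7738
For no arbitrage the full-cycle product must be 1, so the missing rate is 1 / 0.7738 ≈ 1.292324.

1.2923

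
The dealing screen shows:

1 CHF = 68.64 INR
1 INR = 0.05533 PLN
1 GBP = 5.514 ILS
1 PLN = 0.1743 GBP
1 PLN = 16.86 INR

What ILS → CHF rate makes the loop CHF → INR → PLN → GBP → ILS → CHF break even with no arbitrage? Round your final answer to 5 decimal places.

0.27397

Known legs of the cycle: 68.64 × 0.05533 × 0.1743 × 5.514 = 3.65007756937824
For no arbitrage the full-cycle product must be 1, so the missing rate is 1 / 3.65007756937824 ≈ 0.2739668.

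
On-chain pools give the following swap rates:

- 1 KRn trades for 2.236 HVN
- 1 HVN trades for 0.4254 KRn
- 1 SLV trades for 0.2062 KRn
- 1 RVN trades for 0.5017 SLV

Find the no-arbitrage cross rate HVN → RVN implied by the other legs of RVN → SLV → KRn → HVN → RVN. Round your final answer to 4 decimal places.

4.3231

Known legs of the cycle: 0.5017 × 0.2062 × 2.236 = 0.23131540744
For no arbitrage the full-cycle product must be 1, so the missing rate is 1 / 0.23131540744 ≈ 4.323102.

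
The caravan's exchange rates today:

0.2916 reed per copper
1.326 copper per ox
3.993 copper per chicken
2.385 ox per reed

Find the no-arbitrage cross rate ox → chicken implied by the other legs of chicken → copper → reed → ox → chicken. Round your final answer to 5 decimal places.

Known legs of the cycle: 3.993 × 0.2916 × 2.385 = 2.776995738
For no arbitrage the full-cycle product must be 1, so the missing rate is 1 / 2.776995738 ≈ 0.3601014.

0.36010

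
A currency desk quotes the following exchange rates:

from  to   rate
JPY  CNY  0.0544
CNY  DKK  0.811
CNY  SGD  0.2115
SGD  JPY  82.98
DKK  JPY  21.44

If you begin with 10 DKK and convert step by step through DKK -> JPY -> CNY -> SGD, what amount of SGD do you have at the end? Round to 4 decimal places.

2.4668

10 DKK × 21.44 = 214.4 JPY
214.4 JPY × 0.0544 = 11.66336 CNY
11.66336 CNY × 0.2115 = 2.46680064 SGD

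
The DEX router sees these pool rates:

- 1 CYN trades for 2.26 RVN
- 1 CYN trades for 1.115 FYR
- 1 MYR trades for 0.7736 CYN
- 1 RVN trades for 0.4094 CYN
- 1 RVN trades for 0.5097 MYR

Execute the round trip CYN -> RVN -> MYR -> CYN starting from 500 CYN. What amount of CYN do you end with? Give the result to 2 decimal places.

500 CYN × 2.26 = 1130 RVN
1130 RVN × 0.5097 = 575.961 MYR
575.961 MYR × 0.7736 = 445.5634296 CYN

445.56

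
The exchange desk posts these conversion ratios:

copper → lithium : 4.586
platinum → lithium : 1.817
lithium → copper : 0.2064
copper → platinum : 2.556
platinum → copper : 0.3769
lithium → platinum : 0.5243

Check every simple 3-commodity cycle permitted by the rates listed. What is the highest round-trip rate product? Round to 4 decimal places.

0.9586

lithium→copper→platinum→lithium: 0.2064 × 2.556 × 1.817 = 0.95857
lithium→platinum→copper→lithium: 0.5243 × 0.3769 × 4.586 = 0.90623
Maximum is lithium→copper→platinum→lithium at 0.9586; no arbitrage — every cycle loses value.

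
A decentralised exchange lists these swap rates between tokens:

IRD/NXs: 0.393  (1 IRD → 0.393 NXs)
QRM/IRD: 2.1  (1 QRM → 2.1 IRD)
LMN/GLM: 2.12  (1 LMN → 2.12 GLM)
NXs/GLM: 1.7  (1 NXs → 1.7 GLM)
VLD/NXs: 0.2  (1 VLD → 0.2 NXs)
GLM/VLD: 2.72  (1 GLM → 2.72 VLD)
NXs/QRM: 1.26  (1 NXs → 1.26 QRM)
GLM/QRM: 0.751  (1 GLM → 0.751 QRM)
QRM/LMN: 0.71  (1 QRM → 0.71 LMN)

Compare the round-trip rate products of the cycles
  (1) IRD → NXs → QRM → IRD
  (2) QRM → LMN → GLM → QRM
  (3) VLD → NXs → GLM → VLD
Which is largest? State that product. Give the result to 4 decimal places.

1.1304

(1) 0.393 × 1.26 × 2.1 = 1.03988
(2) 0.71 × 2.12 × 0.751 = 1.13041
(3) 0.2 × 1.7 × 2.72 = 0.92480
Highest is cycle (2) at 1.1304 (>1, arbitrage).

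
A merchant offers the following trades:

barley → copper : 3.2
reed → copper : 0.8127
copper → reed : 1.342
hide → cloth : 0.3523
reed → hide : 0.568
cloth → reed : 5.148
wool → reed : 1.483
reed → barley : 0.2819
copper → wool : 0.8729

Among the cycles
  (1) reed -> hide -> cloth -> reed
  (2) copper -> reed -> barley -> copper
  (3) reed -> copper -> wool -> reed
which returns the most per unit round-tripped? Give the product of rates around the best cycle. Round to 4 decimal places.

1.2106

(1) 0.568 × 0.3523 × 5.148 = 1.03015
(2) 1.342 × 0.2819 × 3.2 = 1.21059
(3) 0.8127 × 0.8729 × 1.483 = 1.05205
Highest is cycle (2) at 1.2106 (>1, arbitrage).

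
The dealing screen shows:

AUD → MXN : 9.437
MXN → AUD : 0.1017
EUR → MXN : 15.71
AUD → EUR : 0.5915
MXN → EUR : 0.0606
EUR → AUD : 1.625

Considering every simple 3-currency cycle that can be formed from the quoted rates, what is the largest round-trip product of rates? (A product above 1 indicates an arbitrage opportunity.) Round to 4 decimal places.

0.9450

MXN→AUD→EUR→MXN: 0.1017 × 0.5915 × 15.71 = 0.94504
MXN→EUR→AUD→MXN: 0.0606 × 1.625 × 9.437 = 0.92931
Maximum is MXN→AUD→EUR→MXN at 0.9450; no arbitrage — every cycle loses value.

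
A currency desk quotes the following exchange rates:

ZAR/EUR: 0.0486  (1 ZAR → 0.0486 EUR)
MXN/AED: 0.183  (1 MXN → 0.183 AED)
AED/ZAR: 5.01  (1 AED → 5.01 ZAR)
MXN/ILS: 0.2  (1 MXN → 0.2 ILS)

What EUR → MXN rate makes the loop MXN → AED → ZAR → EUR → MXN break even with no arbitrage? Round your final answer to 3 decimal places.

22.443

Known legs of the cycle: 0.183 × 5.01 × 0.0486 = 0.044557938
For no arbitrage the full-cycle product must be 1, so the missing rate is 1 / 0.044557938 ≈ 22.44269.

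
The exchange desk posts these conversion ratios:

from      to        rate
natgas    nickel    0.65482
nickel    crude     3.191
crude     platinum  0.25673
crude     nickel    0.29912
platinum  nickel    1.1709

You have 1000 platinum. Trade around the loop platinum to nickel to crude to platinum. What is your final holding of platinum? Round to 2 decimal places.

959.23

1000 platinum × 1.1709 = 1170.9 nickel
1170.9 nickel × 3.191 = 3736.3419 crude
3736.3419 crude × 0.25673 = 959.231055987 platinum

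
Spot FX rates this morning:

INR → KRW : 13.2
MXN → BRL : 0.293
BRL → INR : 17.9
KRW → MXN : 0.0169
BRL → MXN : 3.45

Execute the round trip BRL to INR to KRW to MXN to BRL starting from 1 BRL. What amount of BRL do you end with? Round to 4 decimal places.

1 BRL × 17.9 = 17.9 INR
17.9 INR × 13.2 = 236.28 KRW
236.28 KRW × 0.0169 = 3.993132 MXN
3.993132 MXN × 0.293 = 1.169987676 BRL

1.1700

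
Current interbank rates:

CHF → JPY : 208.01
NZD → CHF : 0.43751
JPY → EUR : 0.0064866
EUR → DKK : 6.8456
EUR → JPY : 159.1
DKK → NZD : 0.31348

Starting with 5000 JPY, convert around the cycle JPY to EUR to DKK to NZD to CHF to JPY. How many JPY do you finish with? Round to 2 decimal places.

5000 JPY × 0.0064866 = 32.433 EUR
32.433 EUR × 6.8456 = 222.0233448 DKK
222.0233448 DKK × 0.31348 = 69.599878127904 NZD
69.599878127904 NZD × 0.43751 = 30.45064267973927904 CHF
30.45064267973927904 CHF × 208.01 = 6334.0381838125674331104 JPY

6334.04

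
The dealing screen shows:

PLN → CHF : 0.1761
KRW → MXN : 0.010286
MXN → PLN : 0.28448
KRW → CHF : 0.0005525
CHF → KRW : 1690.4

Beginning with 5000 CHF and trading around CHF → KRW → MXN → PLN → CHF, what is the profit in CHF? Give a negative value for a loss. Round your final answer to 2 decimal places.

5000 CHF × 1690.4 = 8452000 KRW
8452000 KRW × 0.010286 = 86937.272 MXN
86937.272 MXN × 0.28448 = 24731.91513856 PLN
24731.91513856 PLN × 0.1761 = 4355.290255900416 CHF
Net change: 4355.290255900416 − 5000 = -644.709744099584 CHF

-644.71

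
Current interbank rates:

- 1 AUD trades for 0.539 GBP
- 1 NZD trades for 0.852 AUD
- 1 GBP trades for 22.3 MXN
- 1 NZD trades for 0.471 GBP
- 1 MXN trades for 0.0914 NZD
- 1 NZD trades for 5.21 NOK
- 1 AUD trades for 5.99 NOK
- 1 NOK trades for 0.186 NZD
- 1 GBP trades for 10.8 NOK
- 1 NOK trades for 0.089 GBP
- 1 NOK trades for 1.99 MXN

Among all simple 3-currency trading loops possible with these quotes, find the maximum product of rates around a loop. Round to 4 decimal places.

0.9600

GBP→MXN→NZD→GBP: 22.3 × 0.0914 × 0.471 = 0.96000
NOK→NZD→AUD→NOK: 0.186 × 0.852 × 5.99 = 0.94925
NOK→MXN→NZD→NOK: 1.99 × 0.0914 × 5.21 = 0.94763
GBP→NOK→NZD→GBP: 10.8 × 0.186 × 0.471 = 0.94614
Maximum is GBP→MXN→NZD→GBP at 0.9600; no arbitrage — every cycle loses value.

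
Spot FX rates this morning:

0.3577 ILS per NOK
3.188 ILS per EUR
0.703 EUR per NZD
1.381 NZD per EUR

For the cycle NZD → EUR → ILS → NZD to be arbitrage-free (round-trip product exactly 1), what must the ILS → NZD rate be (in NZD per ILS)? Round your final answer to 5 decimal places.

0.44620

Known legs of the cycle: 0.703 × 3.188 = 2.241164
For no arbitrage the full-cycle product must be 1, so the missing rate is 1 / 2.241164 ≈ 0.4461967.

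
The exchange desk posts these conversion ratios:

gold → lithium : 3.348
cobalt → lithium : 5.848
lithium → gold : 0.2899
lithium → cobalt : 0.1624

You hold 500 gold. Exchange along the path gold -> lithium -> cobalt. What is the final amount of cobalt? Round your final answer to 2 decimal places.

500 gold × 3.348 = 1674 lithium
1674 lithium × 0.1624 = 271.8576 cobalt

271.86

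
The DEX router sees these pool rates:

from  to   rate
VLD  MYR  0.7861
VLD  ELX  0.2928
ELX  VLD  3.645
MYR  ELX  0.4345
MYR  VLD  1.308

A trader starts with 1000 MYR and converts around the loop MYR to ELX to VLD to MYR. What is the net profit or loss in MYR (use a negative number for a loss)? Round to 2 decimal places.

1000 MYR × 0.4345 = 434.5 ELX
434.5 ELX × 3.645 = 1583.7525 VLD
1583.7525 VLD × 0.7861 = 1244.98784025 MYR
Net change: 1244.98784025 − 1000 = 244.98784025 MYR

244.99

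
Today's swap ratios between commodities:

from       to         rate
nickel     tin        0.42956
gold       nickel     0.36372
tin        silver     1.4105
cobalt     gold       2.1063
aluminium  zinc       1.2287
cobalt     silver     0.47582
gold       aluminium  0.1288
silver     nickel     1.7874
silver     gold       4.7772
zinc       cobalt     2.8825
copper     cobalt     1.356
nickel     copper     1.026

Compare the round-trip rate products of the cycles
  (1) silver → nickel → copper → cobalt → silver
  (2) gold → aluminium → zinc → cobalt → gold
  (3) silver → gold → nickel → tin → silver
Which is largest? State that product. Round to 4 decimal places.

1.1832

(1) 1.7874 × 1.026 × 1.356 × 0.47582 = 1.18324
(2) 0.1288 × 1.2287 × 2.8825 × 2.1063 = 0.96084
(3) 4.7772 × 0.36372 × 0.42956 × 1.4105 = 1.05278
Highest is cycle (1) at 1.1832 (>1, arbitrage).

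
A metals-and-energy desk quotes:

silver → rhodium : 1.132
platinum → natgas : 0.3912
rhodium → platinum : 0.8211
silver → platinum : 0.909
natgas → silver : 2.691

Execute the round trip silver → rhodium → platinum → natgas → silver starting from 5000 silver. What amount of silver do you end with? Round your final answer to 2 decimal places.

4892.43

5000 silver × 1.132 = 5660 rhodium
5660 rhodium × 0.8211 = 4647.426 platinum
4647.426 platinum × 0.3912 = 1818.0730512 natgas
1818.0730512 natgas × 2.691 = 4892.4345807792 silver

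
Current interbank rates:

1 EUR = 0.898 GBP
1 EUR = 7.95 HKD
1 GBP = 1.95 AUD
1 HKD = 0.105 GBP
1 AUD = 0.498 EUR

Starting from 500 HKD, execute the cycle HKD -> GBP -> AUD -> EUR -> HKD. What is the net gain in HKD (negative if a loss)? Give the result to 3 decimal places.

-94.687

500 HKD × 0.105 = 52.5 GBP
52.5 GBP × 1.95 = 102.375 AUD
102.375 AUD × 0.498 = 50.98275 EUR
50.98275 EUR × 7.95 = 405.3128625 HKD
Net change: 405.3128625 − 500 = -94.6871375 HKD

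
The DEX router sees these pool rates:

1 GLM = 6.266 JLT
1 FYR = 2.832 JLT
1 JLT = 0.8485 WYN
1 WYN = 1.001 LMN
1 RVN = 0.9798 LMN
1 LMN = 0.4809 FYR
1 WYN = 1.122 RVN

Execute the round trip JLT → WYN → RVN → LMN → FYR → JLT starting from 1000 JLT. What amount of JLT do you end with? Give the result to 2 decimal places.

1270.37

1000 JLT × 0.8485 = 848.5 WYN
848.5 WYN × 1.122 = 952.017 RVN
952.017 RVN × 0.9798 = 932.7862566 LMN
932.7862566 LMN × 0.4809 = 448.57691079894 FYR
448.57691079894 FYR × 2.832 = 1270.36981138259808 JLT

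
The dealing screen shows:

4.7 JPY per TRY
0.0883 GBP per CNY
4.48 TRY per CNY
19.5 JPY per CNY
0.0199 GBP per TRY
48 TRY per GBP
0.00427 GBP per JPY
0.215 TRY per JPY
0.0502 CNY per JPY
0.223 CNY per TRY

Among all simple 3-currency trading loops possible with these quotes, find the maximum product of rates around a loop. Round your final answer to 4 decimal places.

1.0570

CNY→TRY→JPY→CNY: 4.48 × 4.7 × 0.0502 = 1.05701
JPY→GBP→TRY→JPY: 0.00427 × 48 × 4.7 = 0.96331
CNY→GBP→TRY→CNY: 0.0883 × 48 × 0.223 = 0.94516
CNY→JPY→TRY→CNY: 19.5 × 0.215 × 0.223 = 0.93493
Maximum is CNY→TRY→JPY→CNY at 1.0570; arbitrage exists.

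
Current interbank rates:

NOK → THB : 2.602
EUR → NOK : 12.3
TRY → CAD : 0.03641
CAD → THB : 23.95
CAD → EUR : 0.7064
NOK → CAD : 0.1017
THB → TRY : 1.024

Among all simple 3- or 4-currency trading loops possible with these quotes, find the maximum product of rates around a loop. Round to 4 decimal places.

THB→TRY→CAD→THB: 1.024 × 0.03641 × 23.95 = 0.89295
NOK→CAD→EUR→NOK: 0.1017 × 0.7064 × 12.3 = 0.88364
Maximum is THB→TRY→CAD→THB at 0.8929; no arbitrage — every cycle loses value.

0.8929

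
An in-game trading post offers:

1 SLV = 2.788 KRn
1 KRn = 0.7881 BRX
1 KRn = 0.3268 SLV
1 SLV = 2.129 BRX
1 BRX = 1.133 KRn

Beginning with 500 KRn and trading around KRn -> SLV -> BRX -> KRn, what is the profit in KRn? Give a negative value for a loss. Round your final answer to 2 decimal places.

-105.85

500 KRn × 0.3268 = 163.4 SLV
163.4 SLV × 2.129 = 347.8786 BRX
347.8786 BRX × 1.133 = 394.1464538 KRn
Net change: 394.1464538 − 500 = -105.8535462 KRn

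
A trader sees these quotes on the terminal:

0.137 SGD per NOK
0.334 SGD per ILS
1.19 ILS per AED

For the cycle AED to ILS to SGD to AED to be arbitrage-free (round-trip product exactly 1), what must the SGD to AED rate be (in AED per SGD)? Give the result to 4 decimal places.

Known legs of the cycle: 1.19 × 0.334 = 0.39746
For no arbitrage the full-cycle product must be 1, so the missing rate is 1 / 0.39746 ≈ 2.515976.

2.5160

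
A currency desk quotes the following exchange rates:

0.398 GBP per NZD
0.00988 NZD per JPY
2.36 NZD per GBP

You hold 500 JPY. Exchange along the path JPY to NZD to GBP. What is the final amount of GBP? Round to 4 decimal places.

1.9661

500 JPY × 0.00988 = 4.94 NZD
4.94 NZD × 0.398 = 1.96612 GBP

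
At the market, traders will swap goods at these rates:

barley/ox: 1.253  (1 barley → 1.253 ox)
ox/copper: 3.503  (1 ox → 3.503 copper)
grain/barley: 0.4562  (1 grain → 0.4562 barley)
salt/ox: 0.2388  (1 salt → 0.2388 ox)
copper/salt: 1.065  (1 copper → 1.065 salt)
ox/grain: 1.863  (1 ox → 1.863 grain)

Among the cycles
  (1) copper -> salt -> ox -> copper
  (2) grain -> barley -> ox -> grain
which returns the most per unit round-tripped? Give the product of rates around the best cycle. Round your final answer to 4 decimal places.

(1) 1.065 × 0.2388 × 3.503 = 0.89089
(2) 0.4562 × 1.253 × 1.863 = 1.06493
Highest is cycle (2) at 1.0649 (>1, arbitrage).

1.0649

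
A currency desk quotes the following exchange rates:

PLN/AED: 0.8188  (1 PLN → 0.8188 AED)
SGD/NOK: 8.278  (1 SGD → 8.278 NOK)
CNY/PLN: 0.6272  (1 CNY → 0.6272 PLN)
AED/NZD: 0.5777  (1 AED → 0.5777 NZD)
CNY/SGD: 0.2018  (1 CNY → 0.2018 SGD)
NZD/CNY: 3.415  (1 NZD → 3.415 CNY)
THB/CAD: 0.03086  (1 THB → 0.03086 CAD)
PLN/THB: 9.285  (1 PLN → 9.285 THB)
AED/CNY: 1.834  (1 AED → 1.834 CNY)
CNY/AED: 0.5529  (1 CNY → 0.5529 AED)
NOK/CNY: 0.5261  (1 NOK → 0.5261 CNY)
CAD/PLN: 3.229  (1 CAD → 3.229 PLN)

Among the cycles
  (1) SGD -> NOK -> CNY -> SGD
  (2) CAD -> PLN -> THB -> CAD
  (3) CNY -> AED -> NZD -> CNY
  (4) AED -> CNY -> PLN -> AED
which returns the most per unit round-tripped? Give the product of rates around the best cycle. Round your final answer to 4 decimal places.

(1) 8.278 × 0.5261 × 0.2018 = 0.87885
(2) 3.229 × 9.285 × 0.03086 = 0.92522
(3) 0.5529 × 0.5777 × 3.415 = 1.09079
(4) 1.834 × 0.6272 × 0.8188 = 0.94185
Highest is cycle (3) at 1.0908 (>1, arbitrage).

1.0908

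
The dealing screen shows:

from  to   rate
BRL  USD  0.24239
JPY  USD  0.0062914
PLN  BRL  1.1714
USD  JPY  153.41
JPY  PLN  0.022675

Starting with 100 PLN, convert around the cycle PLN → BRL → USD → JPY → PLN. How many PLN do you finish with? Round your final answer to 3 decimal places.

98.769

100 PLN × 1.1714 = 117.14 BRL
117.14 BRL × 0.24239 = 28.3935646 USD
28.3935646 USD × 153.41 = 4355.856745286 JPY
4355.856745286 JPY × 0.022675 = 98.76905169936005 PLN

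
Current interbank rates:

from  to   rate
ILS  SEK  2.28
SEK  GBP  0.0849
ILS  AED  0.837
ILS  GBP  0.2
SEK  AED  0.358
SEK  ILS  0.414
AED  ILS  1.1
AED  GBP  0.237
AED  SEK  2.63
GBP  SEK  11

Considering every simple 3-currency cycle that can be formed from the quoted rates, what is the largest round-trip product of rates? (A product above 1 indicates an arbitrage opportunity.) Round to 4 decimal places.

SEK→AED→GBP→SEK: 0.358 × 0.237 × 11 = 0.93331
SEK→ILS→AED→SEK: 0.414 × 0.837 × 2.63 = 0.91134
SEK→ILS→GBP→SEK: 0.414 × 0.2 × 11 = 0.91080
SEK→AED→ILS→SEK: 0.358 × 1.1 × 2.28 = 0.89786
Maximum is SEK→AED→GBP→SEK at 0.9333; no arbitrage — every cycle loses value.

0.9333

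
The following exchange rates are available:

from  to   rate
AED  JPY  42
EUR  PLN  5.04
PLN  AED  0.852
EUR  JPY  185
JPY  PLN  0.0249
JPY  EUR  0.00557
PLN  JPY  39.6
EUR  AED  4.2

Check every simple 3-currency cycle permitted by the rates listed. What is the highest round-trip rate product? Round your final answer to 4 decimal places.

1.1117

EUR→PLN→JPY→EUR: 5.04 × 39.6 × 0.00557 = 1.11168
EUR→AED→JPY→EUR: 4.2 × 42 × 0.00557 = 0.98255
AED→JPY→PLN→AED: 42 × 0.0249 × 0.852 = 0.89102
Maximum is EUR→PLN→JPY→EUR at 1.1117; arbitrage exists.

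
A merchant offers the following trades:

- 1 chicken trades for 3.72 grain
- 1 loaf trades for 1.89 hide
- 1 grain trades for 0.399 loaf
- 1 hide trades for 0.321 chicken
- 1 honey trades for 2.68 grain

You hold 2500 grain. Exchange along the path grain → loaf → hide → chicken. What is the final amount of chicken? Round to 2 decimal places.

605.17

2500 grain × 0.399 = 997.5 loaf
997.5 loaf × 1.89 = 1885.275 hide
1885.275 hide × 0.321 = 605.173275 chicken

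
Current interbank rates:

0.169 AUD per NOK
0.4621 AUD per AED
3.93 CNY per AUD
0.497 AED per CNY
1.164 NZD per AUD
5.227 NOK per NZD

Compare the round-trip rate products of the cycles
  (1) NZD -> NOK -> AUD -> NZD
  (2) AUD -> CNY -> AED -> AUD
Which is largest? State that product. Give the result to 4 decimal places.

(1) 5.227 × 0.169 × 1.164 = 1.02823
(2) 3.93 × 0.497 × 0.4621 = 0.90258
Highest is cycle (1) at 1.0282 (>1, arbitrage).

1.0282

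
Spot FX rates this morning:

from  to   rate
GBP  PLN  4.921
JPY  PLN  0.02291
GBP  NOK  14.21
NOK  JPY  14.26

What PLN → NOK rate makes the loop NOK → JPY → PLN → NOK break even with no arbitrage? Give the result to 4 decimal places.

3.0609

Known legs of the cycle: 14.26 × 0.02291 = 0.3266966
For no arbitrage the full-cycle product must be 1, so the missing rate is 1 / 0.3266966 ≈ 3.060944.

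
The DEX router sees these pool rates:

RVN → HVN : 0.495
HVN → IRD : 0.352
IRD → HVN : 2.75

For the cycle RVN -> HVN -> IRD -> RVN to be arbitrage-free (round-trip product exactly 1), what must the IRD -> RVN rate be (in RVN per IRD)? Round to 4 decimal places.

5.7392

Known legs of the cycle: 0.495 × 0.352 = 0.17424
For no arbitrage the full-cycle product must be 1, so the missing rate is 1 / 0.17424 ≈ 5.739210.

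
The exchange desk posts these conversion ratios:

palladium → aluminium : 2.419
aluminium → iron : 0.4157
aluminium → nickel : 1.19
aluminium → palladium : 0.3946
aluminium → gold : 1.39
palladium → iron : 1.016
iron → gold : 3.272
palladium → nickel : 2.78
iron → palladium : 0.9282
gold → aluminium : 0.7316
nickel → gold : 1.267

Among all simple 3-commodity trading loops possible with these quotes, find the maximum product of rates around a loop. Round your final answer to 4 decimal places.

1.1031

nickel→gold→aluminium→nickel: 1.267 × 0.7316 × 1.19 = 1.10306
aluminium→iron→gold→aluminium: 0.4157 × 3.272 × 0.7316 = 0.99510
palladium→aluminium→iron→palladium: 2.419 × 0.4157 × 0.9282 = 0.93338
Maximum is nickel→gold→aluminium→nickel at 1.1031; arbitrage exists.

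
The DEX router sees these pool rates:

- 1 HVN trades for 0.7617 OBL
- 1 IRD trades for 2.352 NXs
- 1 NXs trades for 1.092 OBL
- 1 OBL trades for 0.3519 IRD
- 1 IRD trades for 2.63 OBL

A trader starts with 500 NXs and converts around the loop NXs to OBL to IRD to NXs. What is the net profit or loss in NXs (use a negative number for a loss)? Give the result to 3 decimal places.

-48.093

500 NXs × 1.092 = 546 OBL
546 OBL × 0.3519 = 192.1374 IRD
192.1374 IRD × 2.352 = 451.9071648 NXs
Net change: 451.9071648 − 500 = -48.0928352 NXs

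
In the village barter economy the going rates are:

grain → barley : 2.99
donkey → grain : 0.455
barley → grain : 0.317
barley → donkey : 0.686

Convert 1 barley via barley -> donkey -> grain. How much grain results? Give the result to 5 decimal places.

1 barley × 0.686 = 0.686 donkey
0.686 donkey × 0.455 = 0.31213 grain

0.31213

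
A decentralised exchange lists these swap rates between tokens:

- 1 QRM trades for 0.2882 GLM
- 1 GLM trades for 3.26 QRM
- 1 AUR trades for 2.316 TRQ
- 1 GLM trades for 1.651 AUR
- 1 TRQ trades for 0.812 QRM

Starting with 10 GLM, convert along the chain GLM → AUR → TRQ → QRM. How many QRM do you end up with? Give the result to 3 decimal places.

31.049

10 GLM × 1.651 = 16.51 AUR
16.51 AUR × 2.316 = 38.23716 TRQ
38.23716 TRQ × 0.812 = 31.04857392 QRM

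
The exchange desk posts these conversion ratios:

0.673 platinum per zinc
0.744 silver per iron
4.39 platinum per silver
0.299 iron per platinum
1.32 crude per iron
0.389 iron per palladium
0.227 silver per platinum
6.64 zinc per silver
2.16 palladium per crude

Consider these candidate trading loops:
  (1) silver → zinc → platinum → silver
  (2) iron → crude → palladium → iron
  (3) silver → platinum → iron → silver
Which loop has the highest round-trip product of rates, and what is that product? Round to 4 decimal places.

1.1091

(1) 6.64 × 0.673 × 0.227 = 1.01440
(2) 1.32 × 2.16 × 0.389 = 1.10912
(3) 4.39 × 0.299 × 0.744 = 0.97658
Highest is cycle (2) at 1.1091 (>1, arbitrage).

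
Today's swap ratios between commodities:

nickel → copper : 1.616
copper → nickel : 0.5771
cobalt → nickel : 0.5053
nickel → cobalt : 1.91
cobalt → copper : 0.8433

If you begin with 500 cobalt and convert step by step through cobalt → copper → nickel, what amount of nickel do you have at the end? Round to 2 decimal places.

243.33

500 cobalt × 0.8433 = 421.65 copper
421.65 copper × 0.5771 = 243.334215 nickel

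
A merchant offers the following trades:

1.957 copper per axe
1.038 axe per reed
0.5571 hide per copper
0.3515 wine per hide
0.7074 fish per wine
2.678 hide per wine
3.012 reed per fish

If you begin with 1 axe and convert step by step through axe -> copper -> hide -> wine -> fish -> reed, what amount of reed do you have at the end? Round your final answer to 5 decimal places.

1 axe × 1.957 = 1.957 copper
1.957 copper × 0.5571 = 1.0902447 hide
1.0902447 hide × 0.3515 = 0.38322101205 wine
0.38322101205 wine × 0.7074 = 0.27109054392417 fish
0.27109054392417 fish × 3.012 = 0.81652471829960004 reed

0.81652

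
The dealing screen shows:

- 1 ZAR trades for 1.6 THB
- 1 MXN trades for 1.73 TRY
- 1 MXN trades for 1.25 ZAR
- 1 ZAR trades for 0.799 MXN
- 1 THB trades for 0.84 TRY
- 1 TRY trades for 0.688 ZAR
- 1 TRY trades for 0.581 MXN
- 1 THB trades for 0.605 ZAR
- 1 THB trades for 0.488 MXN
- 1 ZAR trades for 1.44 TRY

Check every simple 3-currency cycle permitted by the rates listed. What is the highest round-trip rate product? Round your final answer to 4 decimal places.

TRY→MXN→ZAR→TRY: 0.581 × 1.25 × 1.44 = 1.04580
ZAR→THB→MXN→ZAR: 1.6 × 0.488 × 1.25 = 0.97600
TRY→ZAR→MXN→TRY: 0.688 × 0.799 × 1.73 = 0.95100
TRY→ZAR→THB→TRY: 0.688 × 1.6 × 0.84 = 0.92467
Maximum is TRY→MXN→ZAR→TRY at 1.0458; arbitrage exists.

1.0458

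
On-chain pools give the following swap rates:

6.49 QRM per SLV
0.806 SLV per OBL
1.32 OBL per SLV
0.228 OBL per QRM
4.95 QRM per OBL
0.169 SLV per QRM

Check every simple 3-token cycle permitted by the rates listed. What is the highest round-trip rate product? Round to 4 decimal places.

1.1927

QRM→OBL→SLV→QRM: 0.228 × 0.806 × 6.49 = 1.19265
QRM→SLV→OBL→QRM: 0.169 × 1.32 × 4.95 = 1.10425
Maximum is QRM→OBL→SLV→QRM at 1.1927; arbitrage exists.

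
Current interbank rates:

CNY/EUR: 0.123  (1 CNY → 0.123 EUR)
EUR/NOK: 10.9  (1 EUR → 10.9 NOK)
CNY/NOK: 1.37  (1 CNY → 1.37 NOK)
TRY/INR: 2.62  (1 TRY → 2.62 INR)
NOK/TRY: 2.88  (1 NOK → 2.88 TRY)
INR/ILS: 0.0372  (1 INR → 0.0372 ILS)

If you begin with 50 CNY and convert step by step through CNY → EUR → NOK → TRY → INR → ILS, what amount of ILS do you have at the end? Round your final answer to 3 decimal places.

50 CNY × 0.123 = 6.15 EUR
6.15 EUR × 10.9 = 67.035 NOK
67.035 NOK × 2.88 = 193.0608 TRY
193.0608 TRY × 2.62 = 505.819296 INR
505.819296 INR × 0.0372 = 18.8164778112 ILS

18.816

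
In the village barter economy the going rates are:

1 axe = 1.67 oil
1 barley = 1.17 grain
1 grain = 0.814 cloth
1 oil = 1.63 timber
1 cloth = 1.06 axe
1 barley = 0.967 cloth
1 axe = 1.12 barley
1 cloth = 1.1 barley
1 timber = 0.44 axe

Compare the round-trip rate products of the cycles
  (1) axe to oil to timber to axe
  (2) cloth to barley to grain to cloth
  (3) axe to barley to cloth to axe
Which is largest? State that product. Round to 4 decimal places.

1.1977

(1) 1.67 × 1.63 × 0.44 = 1.19772
(2) 1.1 × 1.17 × 0.814 = 1.04762
(3) 1.12 × 0.967 × 1.06 = 1.14802
Highest is cycle (1) at 1.1977 (>1, arbitrage).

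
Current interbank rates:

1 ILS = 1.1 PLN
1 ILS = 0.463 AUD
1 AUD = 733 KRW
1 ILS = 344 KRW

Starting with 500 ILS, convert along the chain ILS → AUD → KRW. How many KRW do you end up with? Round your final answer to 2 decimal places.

169689.50

500 ILS × 0.463 = 231.5 AUD
231.5 AUD × 733 = 169689.5 KRW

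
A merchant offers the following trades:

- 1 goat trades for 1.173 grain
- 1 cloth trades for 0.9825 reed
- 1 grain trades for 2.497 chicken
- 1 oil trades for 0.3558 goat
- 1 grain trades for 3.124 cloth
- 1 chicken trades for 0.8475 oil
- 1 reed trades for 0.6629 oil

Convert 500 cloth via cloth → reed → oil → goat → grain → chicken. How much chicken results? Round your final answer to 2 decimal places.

339.37

500 cloth × 0.9825 = 491.25 reed
491.25 reed × 0.6629 = 325.649625 oil
325.649625 oil × 0.3558 = 115.866136575 goat
115.866136575 goat × 1.173 = 135.910978202475 grain
135.910978202475 grain × 2.497 = 339.369712571580075 chicken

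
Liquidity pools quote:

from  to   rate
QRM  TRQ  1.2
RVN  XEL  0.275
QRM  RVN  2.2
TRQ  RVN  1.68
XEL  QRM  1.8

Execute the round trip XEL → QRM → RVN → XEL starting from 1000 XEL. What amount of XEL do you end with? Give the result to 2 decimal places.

1000 XEL × 1.8 = 1800 QRM
1800 QRM × 2.2 = 3960 RVN
3960 RVN × 0.275 = 1089 XEL

1089.00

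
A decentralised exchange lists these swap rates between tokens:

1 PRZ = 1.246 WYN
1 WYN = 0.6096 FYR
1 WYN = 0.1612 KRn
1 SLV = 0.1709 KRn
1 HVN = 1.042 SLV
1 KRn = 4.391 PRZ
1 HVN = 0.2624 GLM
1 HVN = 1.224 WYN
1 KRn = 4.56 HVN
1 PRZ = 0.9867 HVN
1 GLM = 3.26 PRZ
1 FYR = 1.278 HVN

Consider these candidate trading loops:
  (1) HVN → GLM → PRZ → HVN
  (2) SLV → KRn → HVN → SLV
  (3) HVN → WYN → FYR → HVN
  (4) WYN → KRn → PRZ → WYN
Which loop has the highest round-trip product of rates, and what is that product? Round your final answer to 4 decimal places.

(1) 0.2624 × 3.26 × 0.9867 = 0.84405
(2) 0.1709 × 4.56 × 1.042 = 0.81203
(3) 1.224 × 0.6096 × 1.278 = 0.95358
(4) 0.1612 × 4.391 × 1.246 = 0.88196
Highest is cycle (3) at 0.9536 (≤1, no arbitrage).

0.9536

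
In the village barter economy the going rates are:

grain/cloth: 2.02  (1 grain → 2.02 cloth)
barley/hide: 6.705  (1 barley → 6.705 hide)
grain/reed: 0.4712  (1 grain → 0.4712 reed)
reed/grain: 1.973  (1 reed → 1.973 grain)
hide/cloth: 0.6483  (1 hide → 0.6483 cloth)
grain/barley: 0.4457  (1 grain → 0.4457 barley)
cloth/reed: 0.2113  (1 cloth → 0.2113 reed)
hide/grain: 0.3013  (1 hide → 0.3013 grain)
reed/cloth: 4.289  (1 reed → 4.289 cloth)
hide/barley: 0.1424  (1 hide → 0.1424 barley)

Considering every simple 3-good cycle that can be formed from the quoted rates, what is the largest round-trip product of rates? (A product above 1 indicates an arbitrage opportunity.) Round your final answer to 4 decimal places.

0.9004

grain→barley→hide→grain: 0.4457 × 6.705 × 0.3013 = 0.90041
grain→cloth→reed→grain: 2.02 × 0.2113 × 1.973 = 0.84213
Maximum is grain→barley→hide→grain at 0.9004; no arbitrage — every cycle loses value.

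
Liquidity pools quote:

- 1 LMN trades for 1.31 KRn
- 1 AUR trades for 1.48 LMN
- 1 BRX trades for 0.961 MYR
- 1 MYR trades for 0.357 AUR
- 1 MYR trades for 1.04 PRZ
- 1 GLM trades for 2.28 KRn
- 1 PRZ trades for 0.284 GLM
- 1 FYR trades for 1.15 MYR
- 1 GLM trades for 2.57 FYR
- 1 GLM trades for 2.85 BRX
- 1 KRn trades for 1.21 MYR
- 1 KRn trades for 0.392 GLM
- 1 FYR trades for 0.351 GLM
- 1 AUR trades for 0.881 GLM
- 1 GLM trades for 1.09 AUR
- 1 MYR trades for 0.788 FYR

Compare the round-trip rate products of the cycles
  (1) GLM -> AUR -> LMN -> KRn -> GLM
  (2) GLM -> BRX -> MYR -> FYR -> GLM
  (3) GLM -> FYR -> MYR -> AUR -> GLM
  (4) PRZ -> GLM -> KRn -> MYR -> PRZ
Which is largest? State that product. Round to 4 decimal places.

0.9296

(1) 1.09 × 1.48 × 1.31 × 0.392 = 0.82841
(2) 2.85 × 0.961 × 0.788 × 0.351 = 0.75753
(3) 2.57 × 1.15 × 0.357 × 0.881 = 0.92955
(4) 0.284 × 2.28 × 1.21 × 1.04 = 0.81484
Highest is cycle (3) at 0.9296 (≤1, no arbitrage).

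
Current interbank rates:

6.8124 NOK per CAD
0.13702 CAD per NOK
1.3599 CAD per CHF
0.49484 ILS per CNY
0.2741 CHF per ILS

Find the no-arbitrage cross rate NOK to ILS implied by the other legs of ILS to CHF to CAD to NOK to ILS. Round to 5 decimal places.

0.39381

Known legs of the cycle: 0.2741 × 1.3599 × 6.8124 = 2.539312494516
For no arbitrage the full-cycle product must be 1, so the missing rate is 1 / 2.539312494516 ≈ 0.3938074.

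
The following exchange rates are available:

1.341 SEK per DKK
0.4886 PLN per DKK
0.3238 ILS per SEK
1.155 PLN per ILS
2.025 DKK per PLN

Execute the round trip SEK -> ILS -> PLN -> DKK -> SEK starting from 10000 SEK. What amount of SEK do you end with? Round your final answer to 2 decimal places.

10155.76

10000 SEK × 0.3238 = 3238 ILS
3238 ILS × 1.155 = 3739.89 PLN
3739.89 PLN × 2.025 = 7573.27725 DKK
7573.27725 DKK × 1.341 = 10155.76479225 SEK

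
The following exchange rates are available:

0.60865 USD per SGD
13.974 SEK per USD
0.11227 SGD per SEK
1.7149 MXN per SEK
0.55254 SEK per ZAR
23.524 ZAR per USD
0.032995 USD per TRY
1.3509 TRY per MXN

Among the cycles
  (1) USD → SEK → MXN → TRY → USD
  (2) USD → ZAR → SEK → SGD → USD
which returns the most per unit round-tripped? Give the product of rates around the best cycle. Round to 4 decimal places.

1.0681

(1) 13.974 × 1.7149 × 1.3509 × 0.032995 = 1.06815
(2) 23.524 × 0.55254 × 0.11227 × 0.60865 = 0.88819
Highest is cycle (1) at 1.0681 (>1, arbitrage).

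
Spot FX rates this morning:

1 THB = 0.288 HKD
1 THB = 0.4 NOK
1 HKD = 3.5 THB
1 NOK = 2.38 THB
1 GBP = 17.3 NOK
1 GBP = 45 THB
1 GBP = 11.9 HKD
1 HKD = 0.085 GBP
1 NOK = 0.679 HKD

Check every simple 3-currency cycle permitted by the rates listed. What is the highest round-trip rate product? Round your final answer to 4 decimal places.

1.1016

GBP→THB→HKD→GBP: 45 × 0.288 × 0.085 = 1.10160
GBP→NOK→HKD→GBP: 17.3 × 0.679 × 0.085 = 0.99847
HKD→THB→NOK→HKD: 3.5 × 0.4 × 0.679 = 0.95060
Maximum is GBP→THB→HKD→GBP at 1.1016; arbitrage exists.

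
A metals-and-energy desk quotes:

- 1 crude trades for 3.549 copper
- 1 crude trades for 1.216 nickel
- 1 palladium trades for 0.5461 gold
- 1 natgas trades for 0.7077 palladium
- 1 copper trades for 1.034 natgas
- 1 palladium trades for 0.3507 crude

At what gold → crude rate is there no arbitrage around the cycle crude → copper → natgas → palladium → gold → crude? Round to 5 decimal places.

0.70510

Known legs of the cycle: 3.549 × 1.034 × 0.7077 × 0.5461 = 1.41823405726002
For no arbitrage the full-cycle product must be 1, so the missing rate is 1 / 1.41823405726002 ≈ 0.7051022.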